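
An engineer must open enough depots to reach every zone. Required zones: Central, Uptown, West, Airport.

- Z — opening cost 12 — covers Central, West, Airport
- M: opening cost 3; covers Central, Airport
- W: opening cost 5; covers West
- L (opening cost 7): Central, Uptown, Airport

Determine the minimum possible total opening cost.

Choose W and L: together they cover Central, Uptown, West, Airport — every zone.
Total opening cost: 5 + 7 = 12.

12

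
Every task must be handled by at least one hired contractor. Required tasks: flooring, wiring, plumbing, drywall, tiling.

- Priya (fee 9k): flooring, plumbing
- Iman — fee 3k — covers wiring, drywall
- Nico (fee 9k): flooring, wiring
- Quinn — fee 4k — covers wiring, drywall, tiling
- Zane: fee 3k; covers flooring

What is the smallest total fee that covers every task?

13

The greedy cost-per-new-task heuristic would pick Quinn, Zane, and Priya for 16, but a cheaper cover exists.
Choose Priya and Quinn: together they cover flooring, wiring, plumbing, drywall, tiling — every task.
Total fee: 9 + 4 = 13.
No cover costs less than 13.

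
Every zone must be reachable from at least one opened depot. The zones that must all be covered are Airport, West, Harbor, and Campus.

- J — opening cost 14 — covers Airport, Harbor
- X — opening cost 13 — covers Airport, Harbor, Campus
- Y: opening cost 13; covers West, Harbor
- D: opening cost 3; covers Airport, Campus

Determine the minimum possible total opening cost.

Choose Y and D: together they cover Airport, West, Harbor, Campus — every zone.
Total opening cost: 13 + 3 = 16.
No cover costs less than 16.

16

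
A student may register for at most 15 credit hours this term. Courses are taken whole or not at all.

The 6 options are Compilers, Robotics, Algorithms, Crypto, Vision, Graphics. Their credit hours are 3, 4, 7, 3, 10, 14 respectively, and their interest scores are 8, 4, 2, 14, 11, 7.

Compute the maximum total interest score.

Treat it as a binary knapsack problem.
Allowing fractional choices, the relaxed optimum would be about 31.9, but courses are indivisible.
Crypto + Vision: credit hours 3 + 10 = 13 ≤ 15, interest score 14 + 11 = 25.
Compilers + Algorithms + Crypto: credit hours 3 + 7 + 3 = 13 ≤ 15, interest score 8 + 2 + 14 = 24.
Compilers + Robotics + Crypto: credit hours 3 + 4 + 3 = 10 ≤ 15, interest score 8 + 4 + 14 = 26.
Best is Compilers, Robotics, and Crypto with total interest score 26.

26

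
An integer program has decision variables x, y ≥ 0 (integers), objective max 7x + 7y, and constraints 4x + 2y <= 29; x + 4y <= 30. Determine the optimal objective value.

The continuous relaxation peaks at (4, 6.5) with value 73.50; rounding to a feasible lattice point costs some objective.
(x,y)=(4,6): 4·4+2·6=28≤29, 1·4+4·6=28≤30, objective 70.
(x,y)=(4,5): 4·4+2·5=26≤29, 1·4+4·5=24≤30, objective 63.
(x,y)=(3,6): 4·3+2·6=24≤29, 1·3+4·6=27≤30, objective 63.
(x,y)=(3,5): 4·3+2·5=22≤29, 1·3+4·5=23≤30, objective 56.
No feasible integer point exceeds 70.

70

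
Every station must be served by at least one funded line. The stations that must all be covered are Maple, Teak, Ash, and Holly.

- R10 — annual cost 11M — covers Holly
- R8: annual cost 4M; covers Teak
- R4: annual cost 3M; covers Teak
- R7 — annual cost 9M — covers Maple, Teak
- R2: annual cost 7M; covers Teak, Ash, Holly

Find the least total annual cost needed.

This is a weighted set-cover instance.
Choose R7 and R2: together they cover Maple, Teak, Ash, Holly — every station.
Total annual cost: 9 + 7 = 16.
No cover costs less than 16.

16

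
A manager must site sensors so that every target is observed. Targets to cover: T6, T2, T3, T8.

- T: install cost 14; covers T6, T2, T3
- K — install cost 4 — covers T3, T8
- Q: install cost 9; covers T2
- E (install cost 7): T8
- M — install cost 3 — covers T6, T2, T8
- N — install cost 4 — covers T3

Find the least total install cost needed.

7

Choose K and M: together they cover T6, T2, T3, T8 — every target.
Total install cost: 4 + 3 = 7.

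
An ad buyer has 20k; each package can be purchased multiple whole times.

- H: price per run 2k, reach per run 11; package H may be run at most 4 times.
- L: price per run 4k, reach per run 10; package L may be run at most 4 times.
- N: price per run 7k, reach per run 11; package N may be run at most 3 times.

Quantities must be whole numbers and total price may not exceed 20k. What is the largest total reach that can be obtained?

74

H has the best ratio (11/2); taking only H gives at most 4×11 = 44 (stopped by the supply cap of 4).
Mixing does better — 4×H and 3×L: price 20 ≤ 20, reach 4·11 + 3·10 = 74.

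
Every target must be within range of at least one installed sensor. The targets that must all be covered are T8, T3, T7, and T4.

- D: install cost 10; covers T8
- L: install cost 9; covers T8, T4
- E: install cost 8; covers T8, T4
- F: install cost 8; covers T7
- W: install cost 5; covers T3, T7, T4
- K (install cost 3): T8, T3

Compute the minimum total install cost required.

This is a weighted set-cover instance.
Choose W and K: together they cover T8, T3, T7, T4 — every target.
Total install cost: 5 + 3 = 8.
No cover costs less than 8.

8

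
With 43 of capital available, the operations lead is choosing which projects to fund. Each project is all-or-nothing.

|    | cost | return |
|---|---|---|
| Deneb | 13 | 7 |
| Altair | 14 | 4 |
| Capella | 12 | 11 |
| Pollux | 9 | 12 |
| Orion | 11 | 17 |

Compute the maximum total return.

Take Capella, Pollux, and Orion: cost 12 + 9 + 11 = 32 ≤ 43, return 11 + 12 + 17 = 40.
No other feasible combination does better.

40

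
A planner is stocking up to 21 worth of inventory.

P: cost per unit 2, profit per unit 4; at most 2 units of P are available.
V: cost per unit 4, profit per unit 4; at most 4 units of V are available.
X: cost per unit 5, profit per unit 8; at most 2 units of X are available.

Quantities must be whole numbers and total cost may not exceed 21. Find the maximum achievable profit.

28

This is a bounded integer knapsack.
P has the best ratio (4/2); taking only P gives at most 2×4 = 8 (stopped by the supply cap of 2).
Mixing does better — 1×P, 2×V, and 2×X: cost 20 ≤ 21, profit 1·4 + 2·4 + 2·8 = 28.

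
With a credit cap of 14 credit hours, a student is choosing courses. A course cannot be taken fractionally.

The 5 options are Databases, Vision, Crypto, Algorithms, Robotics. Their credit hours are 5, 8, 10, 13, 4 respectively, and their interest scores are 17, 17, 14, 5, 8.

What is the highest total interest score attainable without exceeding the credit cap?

This is a 0-1 knapsack instance.
Allowing fractional choices, the relaxed optimum would be about 36.0, but courses are indivisible.
Databases + Robotics: credit hours 5 + 4 = 9 ≤ 14, interest score 17 + 8 = 25.
Databases + Vision: credit hours 5 + 8 = 13 ≤ 14, interest score 17 + 17 = 34.
Best is Databases and Vision with total interest score 34.

34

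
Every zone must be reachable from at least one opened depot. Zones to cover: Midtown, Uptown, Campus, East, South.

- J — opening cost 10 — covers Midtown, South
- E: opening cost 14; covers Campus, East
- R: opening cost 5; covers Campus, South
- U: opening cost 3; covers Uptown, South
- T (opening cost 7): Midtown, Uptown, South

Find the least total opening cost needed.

This is a weighted set-cover instance.
Choose E and T: together they cover Midtown, Uptown, Campus, East, South — every zone.
Total opening cost: 14 + 7 = 21.

21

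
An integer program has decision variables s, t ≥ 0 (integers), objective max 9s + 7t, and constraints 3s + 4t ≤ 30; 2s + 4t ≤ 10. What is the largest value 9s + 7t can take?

45

(s,t)=(5,0): 3·5+4·0=15≤30, 2·5+4·0=10≤10, objective 45.
(s,t)=(4,0): 3·4+4·0=12≤30, 2·4+4·0=8≤10, objective 36.
No feasible integer point exceeds 45.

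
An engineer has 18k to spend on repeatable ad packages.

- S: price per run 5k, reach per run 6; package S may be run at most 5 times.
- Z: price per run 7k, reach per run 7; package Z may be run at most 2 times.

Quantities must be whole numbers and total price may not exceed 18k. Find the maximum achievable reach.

S has the best ratio (6/5); taking only S gives at most 3×6 = 18 (stopped by the price limit).
Mixing does better — 2×S and 1×Z: price 17 ≤ 18, reach 2·6 + 1·7 = 19.

19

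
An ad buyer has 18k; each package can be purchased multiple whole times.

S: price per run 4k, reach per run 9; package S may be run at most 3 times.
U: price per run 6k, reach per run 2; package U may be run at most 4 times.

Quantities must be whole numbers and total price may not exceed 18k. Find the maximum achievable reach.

29

3×S and 1×U: price 18 ≤ 18, reach 3·9 + 1·2 = 29.
3×S: price 12 ≤ 18, reach 3·9 = 27.
Best is 29.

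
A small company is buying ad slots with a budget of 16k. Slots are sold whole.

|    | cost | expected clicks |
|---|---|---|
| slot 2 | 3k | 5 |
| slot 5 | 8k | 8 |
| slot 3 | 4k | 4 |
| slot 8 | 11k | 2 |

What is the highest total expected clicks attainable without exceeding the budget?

Allowing fractional choices, the relaxed optimum would be about 17.2, but ad slots are indivisible.
slot 2 + slot 5 + slot 3: cost 3 + 8 + 4 = 15 ≤ 16, expected clicks 5 + 8 + 4 = 17.
slot 2 + slot 5: cost 3 + 8 = 11 ≤ 16, expected clicks 5 + 8 = 13.
slot 5 + slot 3: cost 8 + 4 = 12 ≤ 16, expected clicks 8 + 4 = 12.
Best is slot 2, slot 5, and slot 3 with total expected clicks 17.

17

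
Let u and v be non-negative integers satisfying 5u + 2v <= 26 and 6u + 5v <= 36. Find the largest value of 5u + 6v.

(u,v)=(0,7): 5·0+2·7=14≤26, 6·0+5·7=35≤36, objective 42.
(u,v)=(1,6): 5·1+2·6=17≤26, 6·1+5·6=36≤36, objective 41.
(u,v)=(0,6): 5·0+2·6=12≤26, 6·0+5·6=30≤36, objective 36.
No feasible integer point exceeds 42.

42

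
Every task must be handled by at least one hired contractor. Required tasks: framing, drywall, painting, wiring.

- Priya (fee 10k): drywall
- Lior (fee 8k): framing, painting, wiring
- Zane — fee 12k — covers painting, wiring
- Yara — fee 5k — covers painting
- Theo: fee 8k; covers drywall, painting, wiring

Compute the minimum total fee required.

16

This is an integer covering problem.
Choose Lior and Theo: together they cover framing, drywall, painting, wiring — every task.
Total fee: 8 + 8 = 16.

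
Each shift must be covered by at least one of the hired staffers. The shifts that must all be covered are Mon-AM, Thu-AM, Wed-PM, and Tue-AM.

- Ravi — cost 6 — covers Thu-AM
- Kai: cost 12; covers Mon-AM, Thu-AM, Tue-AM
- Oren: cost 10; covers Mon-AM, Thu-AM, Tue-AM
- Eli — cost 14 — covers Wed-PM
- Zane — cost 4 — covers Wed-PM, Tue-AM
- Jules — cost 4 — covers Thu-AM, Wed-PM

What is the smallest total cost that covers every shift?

Choose Oren and Zane: together they cover Mon-AM, Thu-AM, Wed-PM, Tue-AM — every shift.
Total cost: 10 + 4 = 14.

14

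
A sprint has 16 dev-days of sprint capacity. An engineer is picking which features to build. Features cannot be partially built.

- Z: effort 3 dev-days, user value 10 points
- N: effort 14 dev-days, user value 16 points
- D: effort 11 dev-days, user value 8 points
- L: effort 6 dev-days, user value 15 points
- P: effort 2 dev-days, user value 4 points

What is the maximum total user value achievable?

Z + L + P: effort 3 + 6 + 2 = 11 ≤ 16, user value 10 + 15 + 4 = 29.
Z + L: effort 3 + 6 = 9 ≤ 16, user value 10 + 15 = 25.
Z + D + P: effort 3 + 11 + 2 = 16 ≤ 16, user value 10 + 8 + 4 = 22.
Best is Z, L, and P with total user value 29.

29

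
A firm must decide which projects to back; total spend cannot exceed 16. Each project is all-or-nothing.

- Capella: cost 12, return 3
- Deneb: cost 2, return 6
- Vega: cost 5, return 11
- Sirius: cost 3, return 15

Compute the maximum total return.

Vega + Sirius: cost 5 + 3 = 8 ≤ 16, return 11 + 15 = 26.
Deneb + Vega + Sirius: cost 2 + 5 + 3 = 10 ≤ 16, return 6 + 11 + 15 = 32.
Best is Deneb, Vega, and Sirius with total return 32.

32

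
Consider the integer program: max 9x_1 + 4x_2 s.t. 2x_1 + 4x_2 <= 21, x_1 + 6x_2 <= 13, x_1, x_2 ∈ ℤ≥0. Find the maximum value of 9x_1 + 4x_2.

The continuous relaxation peaks at (10.5, 0) with value 94.50; rounding to a feasible lattice point costs some objective.
(x_1,x_2)=(10,0): 2·10+4·0=20≤21, 1·10+6·0=10≤13, objective 90.
(x_1,x_2)=(9,0): 2·9+4·0=18≤21, 1·9+6·0=9≤13, objective 81.
The best lattice point is (10,0), giving 90.

90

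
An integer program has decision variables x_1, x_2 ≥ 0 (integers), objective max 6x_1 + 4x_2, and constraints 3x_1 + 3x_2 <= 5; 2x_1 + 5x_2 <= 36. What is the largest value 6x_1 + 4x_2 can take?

6

(x_1,x_2)=(1,0): 3·1+3·0=3≤5, 2·1+5·0=2≤36, objective 6.
(x_1,x_2)=(0,1): 3·0+3·1=3≤5, 2·0+5·1=5≤36, objective 4.
(x_1,x_2)=(0,0): 3·0+3·0=0≤5, 2·0+5·0=0≤36, objective 0.
Maximum is 6 at (x_1,x_2)=(1,0).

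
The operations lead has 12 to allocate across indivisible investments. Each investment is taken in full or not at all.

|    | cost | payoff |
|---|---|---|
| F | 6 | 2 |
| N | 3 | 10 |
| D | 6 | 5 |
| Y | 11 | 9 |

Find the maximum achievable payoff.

This is a 0-1 knapsack instance.
N + D: cost 3 + 6 = 9 ≤ 12, payoff 10 + 5 = 15.
F + N: cost 6 + 3 = 9 ≤ 12, payoff 2 + 10 = 12.
Best is N and D with total payoff 15.

15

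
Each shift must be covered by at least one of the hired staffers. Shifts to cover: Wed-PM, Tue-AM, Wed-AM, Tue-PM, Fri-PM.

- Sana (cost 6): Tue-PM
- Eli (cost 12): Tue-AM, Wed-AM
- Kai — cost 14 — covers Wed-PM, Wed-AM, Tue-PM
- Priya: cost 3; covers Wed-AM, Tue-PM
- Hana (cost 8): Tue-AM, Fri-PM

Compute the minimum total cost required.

22

The greedy cost-per-new-shift heuristic would pick Priya, Hana, and Kai for 25, but a cheaper cover exists.
Choose Kai and Hana: together they cover Wed-PM, Tue-AM, Wed-AM, Tue-PM, Fri-PM — every shift.
Total cost: 14 + 8 = 22.
No cover costs less than 22.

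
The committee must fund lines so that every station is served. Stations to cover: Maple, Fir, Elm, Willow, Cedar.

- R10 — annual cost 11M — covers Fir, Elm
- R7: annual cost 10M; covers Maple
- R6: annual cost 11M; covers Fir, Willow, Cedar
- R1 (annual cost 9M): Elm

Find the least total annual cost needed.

30

Choose R7, R6, and R1: together they cover Maple, Fir, Elm, Willow, Cedar — every station.
Total annual cost: 10 + 11 + 9 = 30.
No cover costs less than 30.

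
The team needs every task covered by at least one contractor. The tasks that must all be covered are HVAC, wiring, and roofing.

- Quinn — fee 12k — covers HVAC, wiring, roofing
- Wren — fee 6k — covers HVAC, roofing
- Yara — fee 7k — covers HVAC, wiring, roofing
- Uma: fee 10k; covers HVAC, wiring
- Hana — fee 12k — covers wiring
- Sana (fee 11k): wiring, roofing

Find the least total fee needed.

7

Yara alone covers HVAC, wiring, roofing — every task.
Total fee: 7.
No cover costs less than 7.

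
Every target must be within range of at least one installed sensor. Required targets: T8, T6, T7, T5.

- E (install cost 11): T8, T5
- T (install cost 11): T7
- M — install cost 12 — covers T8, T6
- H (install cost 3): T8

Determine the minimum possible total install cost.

The greedy cost-per-new-target heuristic would pick H, E, T, and M for 37, but a cheaper cover exists.
Choose E, T, and M: together they cover T8, T6, T7, T5 — every target.
Total install cost: 11 + 11 + 12 = 34.
No cover costs less than 34.

34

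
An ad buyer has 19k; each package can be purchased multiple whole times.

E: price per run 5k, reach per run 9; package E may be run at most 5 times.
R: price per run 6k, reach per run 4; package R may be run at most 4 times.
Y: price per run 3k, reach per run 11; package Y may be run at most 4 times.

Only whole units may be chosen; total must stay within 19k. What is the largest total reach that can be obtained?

Y has the best ratio (11/3); taking only Y gives at most 4×11 = 44 (stopped by the supply cap of 4).
Mixing does better — 1×E and 4×Y: price 17 ≤ 19, reach 1·9 + 4·11 = 53.

53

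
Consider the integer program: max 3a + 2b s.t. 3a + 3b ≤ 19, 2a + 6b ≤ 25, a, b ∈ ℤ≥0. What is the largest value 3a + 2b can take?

18

(a,b)=(6,0): 3·6+3·0=18≤19, 2·6+6·0=12≤25, objective 18.
(a,b)=(5,1): 3·5+3·1=18≤19, 2·5+6·1=16≤25, objective 17.
(a,b)=(5,0): 3·5+3·0=15≤19, 2·5+6·0=10≤25, objective 15.
Maximum is 18 at (a,b)=(6,0).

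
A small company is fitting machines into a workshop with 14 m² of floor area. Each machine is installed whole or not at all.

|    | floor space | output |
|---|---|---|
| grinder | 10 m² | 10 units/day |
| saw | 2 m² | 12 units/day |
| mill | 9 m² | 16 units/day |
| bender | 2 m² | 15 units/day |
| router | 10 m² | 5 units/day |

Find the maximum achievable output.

Allowing fractional choices, the relaxed optimum would be about 44.0, but machines are indivisible.
saw + mill + bender: floor space 2 + 9 + 2 = 13 ≤ 14, output 12 + 16 + 15 = 43.
grinder + saw + bender: floor space 10 + 2 + 2 = 14 ≤ 14, output 10 + 12 + 15 = 37.
Best is saw, mill, and bender with total output 43.

43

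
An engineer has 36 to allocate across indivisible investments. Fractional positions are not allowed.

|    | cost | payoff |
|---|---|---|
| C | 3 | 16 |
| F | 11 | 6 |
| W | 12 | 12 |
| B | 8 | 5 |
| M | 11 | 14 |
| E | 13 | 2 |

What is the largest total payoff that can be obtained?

47

Allowing fractional choices, the relaxed optimum would be about 48.1, but investments are indivisible.
C + W + B + M: cost 3 + 12 + 8 + 11 = 34 ≤ 36, payoff 16 + 12 + 5 + 14 = 47.
C + W + M: cost 3 + 12 + 11 = 26 ≤ 36, payoff 16 + 12 + 14 = 42.
Best is C, W, B, and M with total payoff 47.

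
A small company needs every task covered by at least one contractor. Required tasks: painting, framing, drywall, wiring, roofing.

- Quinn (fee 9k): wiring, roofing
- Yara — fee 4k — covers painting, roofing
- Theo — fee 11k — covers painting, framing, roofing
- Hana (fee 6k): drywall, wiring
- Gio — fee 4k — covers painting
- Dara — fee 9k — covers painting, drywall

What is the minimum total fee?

17

The greedy cost-per-new-task heuristic would pick Yara, Hana, and Theo for 21, but a cheaper cover exists.
Choose Theo and Hana: together they cover painting, framing, drywall, wiring, roofing — every task.
Total fee: 11 + 6 = 17.
No cover costs less than 17.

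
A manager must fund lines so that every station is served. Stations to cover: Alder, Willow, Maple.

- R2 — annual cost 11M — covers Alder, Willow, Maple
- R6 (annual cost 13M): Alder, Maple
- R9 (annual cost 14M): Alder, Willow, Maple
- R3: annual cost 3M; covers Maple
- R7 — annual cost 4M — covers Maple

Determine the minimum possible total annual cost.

11

This is an integer covering problem.
R2 alone covers Alder, Willow, Maple — every station.
Total annual cost: 11.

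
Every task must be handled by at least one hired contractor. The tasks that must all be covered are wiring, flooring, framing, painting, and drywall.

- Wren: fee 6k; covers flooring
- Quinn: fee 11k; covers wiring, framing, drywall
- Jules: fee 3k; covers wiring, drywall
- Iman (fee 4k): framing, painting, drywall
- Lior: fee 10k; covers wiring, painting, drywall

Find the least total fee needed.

This is a weighted set-cover instance.
Choose Wren, Jules, and Iman: together they cover wiring, flooring, framing, painting, drywall — every task.
Total fee: 6 + 3 + 4 = 13.

13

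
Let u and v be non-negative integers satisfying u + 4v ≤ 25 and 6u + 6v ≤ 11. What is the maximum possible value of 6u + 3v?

6

(u,v)=(1,0): 1·1+4·0=1≤25, 6·1+6·0=6≤11, objective 6.
(u,v)=(0,1): 1·0+4·1=4≤25, 6·0+6·1=6≤11, objective 3.
(u,v)=(0,0): 1·0+4·0=0≤25, 6·0+6·0=0≤11, objective 0.
No feasible integer point exceeds 6.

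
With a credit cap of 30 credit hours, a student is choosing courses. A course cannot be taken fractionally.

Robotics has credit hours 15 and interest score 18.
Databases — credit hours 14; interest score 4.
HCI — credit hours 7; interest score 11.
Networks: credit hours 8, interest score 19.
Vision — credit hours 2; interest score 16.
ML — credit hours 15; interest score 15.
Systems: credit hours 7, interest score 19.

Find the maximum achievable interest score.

Take HCI, Networks, Vision, and Systems: credit hours 7 + 8 + 2 + 7 = 24 ≤ 30, interest score 11 + 19 + 16 + 19 = 65.
No other feasible combination does better.

65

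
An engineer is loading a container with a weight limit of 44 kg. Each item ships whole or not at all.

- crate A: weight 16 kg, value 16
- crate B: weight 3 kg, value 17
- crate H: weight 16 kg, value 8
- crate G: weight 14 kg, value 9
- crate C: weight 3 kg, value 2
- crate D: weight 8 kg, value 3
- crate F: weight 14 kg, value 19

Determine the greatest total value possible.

57

Take crate A, crate B, crate C, crate D, and crate F: weight 16 + 3 + 3 + 8 + 14 = 44 ≤ 44, value 16 + 17 + 2 + 3 + 19 = 57.
No other feasible combination does better.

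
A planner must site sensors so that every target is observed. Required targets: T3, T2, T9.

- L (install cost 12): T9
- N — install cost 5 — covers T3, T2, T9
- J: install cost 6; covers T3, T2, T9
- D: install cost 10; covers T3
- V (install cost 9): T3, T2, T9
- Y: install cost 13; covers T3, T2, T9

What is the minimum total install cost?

5

N alone covers T3, T2, T9 — every target.
Total install cost: 5.
No cover costs less than 5.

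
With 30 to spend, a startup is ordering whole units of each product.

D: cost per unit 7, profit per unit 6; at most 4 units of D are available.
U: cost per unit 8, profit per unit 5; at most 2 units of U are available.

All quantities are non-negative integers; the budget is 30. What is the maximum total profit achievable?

24

D has the best ratio (6/7); taking only D gives at most 4×6 = 24 (stopped by the cost limit).
Optimal: 4×D: cost 28 ≤ 30, profit 4·6 = 24.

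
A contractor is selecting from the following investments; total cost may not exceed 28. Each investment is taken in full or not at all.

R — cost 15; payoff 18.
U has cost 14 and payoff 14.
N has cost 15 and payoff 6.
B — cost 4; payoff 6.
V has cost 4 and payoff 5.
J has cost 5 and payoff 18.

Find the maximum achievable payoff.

R + B + V + J: cost 15 + 4 + 4 + 5 = 28 ≤ 28, payoff 18 + 6 + 5 + 18 = 47.
U + B + V + J: cost 14 + 4 + 4 + 5 = 27 ≤ 28, payoff 14 + 6 + 5 + 18 = 43.
Best is R, B, V, and J with total payoff 47.

47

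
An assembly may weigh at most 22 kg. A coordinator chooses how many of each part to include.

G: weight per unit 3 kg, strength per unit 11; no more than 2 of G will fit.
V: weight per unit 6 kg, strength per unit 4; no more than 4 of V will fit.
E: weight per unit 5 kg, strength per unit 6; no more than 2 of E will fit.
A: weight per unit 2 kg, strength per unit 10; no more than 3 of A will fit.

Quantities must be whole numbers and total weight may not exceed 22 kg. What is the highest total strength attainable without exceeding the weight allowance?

A has the best ratio (10/2); taking only A gives at most 3×10 = 30 (stopped by the supply cap of 3).
Mixing does better — 2×G, 2×E, and 3×A: weight 22 ≤ 22, strength 2·11 + 2·6 + 3·10 = 64.

64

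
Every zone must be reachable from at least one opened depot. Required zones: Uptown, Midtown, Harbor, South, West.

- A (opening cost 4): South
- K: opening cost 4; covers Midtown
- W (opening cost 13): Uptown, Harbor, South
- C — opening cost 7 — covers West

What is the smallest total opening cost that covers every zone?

24

Choose K, W, and C: together they cover Uptown, Midtown, Harbor, South, West — every zone.
Total opening cost: 4 + 13 + 7 = 24.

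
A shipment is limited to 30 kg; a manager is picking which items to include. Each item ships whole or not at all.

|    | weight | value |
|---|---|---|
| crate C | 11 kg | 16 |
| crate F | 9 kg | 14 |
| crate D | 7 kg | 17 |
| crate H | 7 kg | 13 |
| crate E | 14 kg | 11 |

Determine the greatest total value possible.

Take crate C, crate F, and crate D: weight 11 + 9 + 7 = 27 ≤ 30, value 16 + 14 + 17 = 47.
No other feasible combination does better.

47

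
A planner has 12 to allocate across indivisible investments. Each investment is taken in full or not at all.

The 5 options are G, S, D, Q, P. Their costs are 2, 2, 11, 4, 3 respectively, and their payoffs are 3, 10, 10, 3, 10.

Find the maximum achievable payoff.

26

Allowing fractional choices, the relaxed optimum would be about 27.5, but investments are indivisible.
G + S + P: cost 2 + 2 + 3 = 7 ≤ 12, payoff 3 + 10 + 10 = 23.
G + S + Q + P: cost 2 + 2 + 4 + 3 = 11 ≤ 12, payoff 3 + 10 + 3 + 10 = 26.
Best is G, S, Q, and P with total payoff 26.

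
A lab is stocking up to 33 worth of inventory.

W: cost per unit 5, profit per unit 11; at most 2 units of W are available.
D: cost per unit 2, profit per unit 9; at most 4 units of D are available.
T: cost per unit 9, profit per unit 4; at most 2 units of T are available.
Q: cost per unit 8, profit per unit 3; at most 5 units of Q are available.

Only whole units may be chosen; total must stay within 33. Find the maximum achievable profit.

62

This is a bounded integer knapsack.
D has the best ratio (9/2); taking only D gives at most 4×9 = 36 (stopped by the supply cap of 4).
Mixing does better — 2×W, 4×D, and 1×T: cost 27 ≤ 33, profit 2·11 + 4·9 + 1·4 = 62.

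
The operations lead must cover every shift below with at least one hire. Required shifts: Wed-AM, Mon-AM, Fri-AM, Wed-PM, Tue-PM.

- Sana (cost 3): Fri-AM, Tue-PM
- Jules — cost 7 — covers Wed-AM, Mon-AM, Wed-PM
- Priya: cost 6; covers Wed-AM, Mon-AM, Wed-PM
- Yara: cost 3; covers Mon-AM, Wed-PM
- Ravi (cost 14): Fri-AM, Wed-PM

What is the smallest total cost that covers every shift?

9

The greedy cost-per-new-shift heuristic would pick Sana, Yara, and Priya for 12, but a cheaper cover exists.
Choose Sana and Priya: together they cover Wed-AM, Mon-AM, Fri-AM, Wed-PM, Tue-PM — every shift.
Total cost: 3 + 6 = 9.
No cover costs less than 9.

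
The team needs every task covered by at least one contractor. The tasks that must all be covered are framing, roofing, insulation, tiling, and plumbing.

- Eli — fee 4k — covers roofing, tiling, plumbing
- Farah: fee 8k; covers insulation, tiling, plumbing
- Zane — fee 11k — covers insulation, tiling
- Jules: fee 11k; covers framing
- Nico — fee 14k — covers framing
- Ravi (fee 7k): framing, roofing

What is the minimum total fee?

15

The greedy cost-per-new-task heuristic would pick Eli, Ravi, and Farah for 19, but a cheaper cover exists.
Choose Farah and Ravi: together they cover framing, roofing, insulation, tiling, plumbing — every task.
Total fee: 8 + 7 = 15.
No cover costs less than 15.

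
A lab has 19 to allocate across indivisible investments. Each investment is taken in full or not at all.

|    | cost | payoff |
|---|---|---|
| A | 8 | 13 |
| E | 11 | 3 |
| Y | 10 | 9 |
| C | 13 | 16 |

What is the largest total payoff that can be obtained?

This is a 0-1 knapsack instance.
Allowing fractional choices, the relaxed optimum would be about 26.5, but investments are indivisible.
A + Y: cost 8 + 10 = 18 ≤ 19, payoff 13 + 9 = 22.
C: cost 13 ≤ 19, payoff 16.
A + E: cost 8 + 11 = 19 ≤ 19, payoff 13 + 3 = 16.
Best is A and Y with total payoff 22.

22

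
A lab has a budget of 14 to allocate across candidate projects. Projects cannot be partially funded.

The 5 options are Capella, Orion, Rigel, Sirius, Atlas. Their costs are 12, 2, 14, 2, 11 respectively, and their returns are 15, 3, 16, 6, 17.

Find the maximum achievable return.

Allowing fractional choices, the relaxed optimum would be about 24.5, but projects are indivisible.
Capella + Sirius: cost 12 + 2 = 14 ≤ 14, return 15 + 6 = 21.
Sirius + Atlas: cost 2 + 11 = 13 ≤ 14, return 6 + 17 = 23.
Best is Sirius and Atlas with total return 23.

23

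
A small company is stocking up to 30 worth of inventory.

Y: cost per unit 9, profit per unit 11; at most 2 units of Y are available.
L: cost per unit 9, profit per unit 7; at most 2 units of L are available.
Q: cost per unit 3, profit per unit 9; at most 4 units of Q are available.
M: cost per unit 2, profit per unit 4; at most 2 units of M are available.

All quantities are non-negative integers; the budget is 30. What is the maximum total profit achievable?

58

This is a bounded integer knapsack.
Q has the best ratio (9/3); taking only Q gives at most 4×9 = 36 (stopped by the supply cap of 4).
Mixing does better — 2×Y and 4×Q: cost 30 ≤ 30, profit 2·11 + 4·9 = 58.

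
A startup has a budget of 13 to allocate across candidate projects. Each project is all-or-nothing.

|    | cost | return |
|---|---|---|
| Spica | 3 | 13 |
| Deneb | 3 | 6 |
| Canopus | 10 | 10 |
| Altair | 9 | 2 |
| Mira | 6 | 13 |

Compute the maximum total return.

32

Spica + Deneb + Mira: cost 3 + 3 + 6 = 12 ≤ 13, return 13 + 6 + 13 = 32.
Spica + Mira: cost 3 + 6 = 9 ≤ 13, return 13 + 13 = 26.
Best is Spica, Deneb, and Mira with total return 32.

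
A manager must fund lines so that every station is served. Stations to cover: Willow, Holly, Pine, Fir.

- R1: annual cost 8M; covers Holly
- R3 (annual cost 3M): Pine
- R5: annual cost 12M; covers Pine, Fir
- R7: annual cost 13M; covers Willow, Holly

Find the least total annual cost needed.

This is an integer covering problem.
The greedy cost-per-new-station heuristic would pick R3, R7, and R5 for 28, but a cheaper cover exists.
Choose R5 and R7: together they cover Willow, Holly, Pine, Fir — every station.
Total annual cost: 12 + 13 = 25.
No cover costs less than 25.

25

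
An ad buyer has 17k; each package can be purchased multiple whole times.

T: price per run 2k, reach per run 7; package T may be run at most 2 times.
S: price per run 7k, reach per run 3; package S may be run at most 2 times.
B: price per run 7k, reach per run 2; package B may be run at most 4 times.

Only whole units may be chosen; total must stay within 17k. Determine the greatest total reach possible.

17

This is a bounded integer knapsack.
T has the best ratio (7/2); taking only T gives at most 2×7 = 14 (stopped by the supply cap of 2).
Mixing does better — 2×T and 1×S: price 11 ≤ 17, reach 2·7 + 1·3 = 17.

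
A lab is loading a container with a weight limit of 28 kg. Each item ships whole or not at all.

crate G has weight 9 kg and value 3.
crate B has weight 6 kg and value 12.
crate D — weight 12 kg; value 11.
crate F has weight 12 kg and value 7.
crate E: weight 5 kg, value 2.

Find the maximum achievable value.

Take crate G, crate B, and crate D: weight 9 + 6 + 12 = 27 ≤ 28, value 3 + 12 + 11 = 26.
No other feasible combination does better.

26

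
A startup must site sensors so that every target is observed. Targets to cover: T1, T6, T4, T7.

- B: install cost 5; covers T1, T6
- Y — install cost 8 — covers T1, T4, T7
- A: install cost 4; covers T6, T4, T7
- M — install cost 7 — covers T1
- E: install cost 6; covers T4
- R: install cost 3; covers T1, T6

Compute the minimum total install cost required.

Choose A and R: together they cover T1, T6, T4, T7 — every target.
Total install cost: 4 + 3 = 7.
No cover costs less than 7.

7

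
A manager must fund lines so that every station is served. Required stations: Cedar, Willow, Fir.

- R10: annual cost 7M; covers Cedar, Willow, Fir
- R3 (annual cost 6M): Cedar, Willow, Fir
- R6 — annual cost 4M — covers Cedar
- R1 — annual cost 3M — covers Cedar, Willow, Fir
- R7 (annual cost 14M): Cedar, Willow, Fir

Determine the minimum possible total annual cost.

3

This is a weighted set-cover instance.
R1 alone covers Cedar, Willow, Fir — every station.
Total annual cost: 3.
No cover costs less than 3.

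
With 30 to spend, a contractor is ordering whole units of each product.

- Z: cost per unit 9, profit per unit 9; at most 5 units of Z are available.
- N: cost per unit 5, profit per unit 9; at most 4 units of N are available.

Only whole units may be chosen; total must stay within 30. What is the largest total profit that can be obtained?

45

Take 1×Z and 4×N: cost 29 ≤ 30, profit 1·9 + 4·9 = 45.
N has the best ratio (9/5) and is taken to its limit of 4; remaining capacity is filled optimally with the others.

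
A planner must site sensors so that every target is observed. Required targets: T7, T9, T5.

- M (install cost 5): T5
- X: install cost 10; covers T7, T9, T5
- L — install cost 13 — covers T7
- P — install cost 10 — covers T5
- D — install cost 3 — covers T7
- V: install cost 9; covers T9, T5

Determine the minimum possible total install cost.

10

The greedy cost-per-new-target heuristic would pick D and V for 12, but a cheaper cover exists.
X alone covers T7, T9, T5 — every target.
Total install cost: 10.
No cover costs less than 10.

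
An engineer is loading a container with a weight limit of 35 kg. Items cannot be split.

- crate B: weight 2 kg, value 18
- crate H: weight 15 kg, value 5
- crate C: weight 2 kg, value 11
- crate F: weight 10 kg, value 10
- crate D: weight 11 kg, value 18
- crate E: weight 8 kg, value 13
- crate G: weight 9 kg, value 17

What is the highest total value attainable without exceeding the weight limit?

77

Allowing fractional choices, the relaxed optimum would be about 80.0, but items are indivisible.
crate B + crate C + crate F + crate D + crate G: weight 2 + 2 + 10 + 11 + 9 = 34 ≤ 35, value 18 + 11 + 10 + 18 + 17 = 74.
crate B + crate C + crate D + crate E + crate G: weight 2 + 2 + 11 + 8 + 9 = 32 ≤ 35, value 18 + 11 + 18 + 13 + 17 = 77.
Best is crate B, crate C, crate D, crate E, and crate G with total value 77.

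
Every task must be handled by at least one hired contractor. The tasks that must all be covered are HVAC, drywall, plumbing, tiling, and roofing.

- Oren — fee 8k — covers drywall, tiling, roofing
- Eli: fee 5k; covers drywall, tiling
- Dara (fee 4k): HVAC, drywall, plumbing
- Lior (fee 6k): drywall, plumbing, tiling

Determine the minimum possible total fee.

Choose Oren and Dara: together they cover HVAC, drywall, plumbing, tiling, roofing — every task.
Total fee: 8 + 4 = 12.
No cover costs less than 12.

12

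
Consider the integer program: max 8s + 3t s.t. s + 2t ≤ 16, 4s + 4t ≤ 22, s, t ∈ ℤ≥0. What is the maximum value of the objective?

40

(s,t)=(5,0): 1·5+2·0=5≤16, 4·5+4·0=20≤22, objective 40.
(s,t)=(4,1): 1·4+2·1=6≤16, 4·4+4·1=20≤22, objective 35.
(s,t)=(4,0): 1·4+2·0=4≤16, 4·4+4·0=16≤22, objective 32.
No feasible integer point exceeds 40.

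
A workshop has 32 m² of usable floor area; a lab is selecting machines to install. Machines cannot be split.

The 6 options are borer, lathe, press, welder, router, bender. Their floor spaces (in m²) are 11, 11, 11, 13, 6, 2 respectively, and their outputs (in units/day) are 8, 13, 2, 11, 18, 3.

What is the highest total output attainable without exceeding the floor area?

45

This is an integer program with binary decision variables.
lathe + welder + router: floor space 11 + 13 + 6 = 30 ≤ 32, output 13 + 11 + 18 = 42.
borer + lathe + router + bender: floor space 11 + 11 + 6 + 2 = 30 ≤ 32, output 8 + 13 + 18 + 3 = 42.
lathe + welder + router + bender: floor space 11 + 13 + 6 + 2 = 32 ≤ 32, output 13 + 11 + 18 + 3 = 45.
Best is lathe, welder, router, and bender with total output 45.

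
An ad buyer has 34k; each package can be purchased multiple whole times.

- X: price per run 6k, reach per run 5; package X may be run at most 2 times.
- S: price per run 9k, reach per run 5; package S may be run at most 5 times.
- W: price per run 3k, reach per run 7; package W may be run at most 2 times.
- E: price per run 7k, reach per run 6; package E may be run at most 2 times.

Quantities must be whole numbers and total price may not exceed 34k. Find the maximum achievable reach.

W has the best ratio (7/3); taking only W gives at most 2×7 = 14 (stopped by the supply cap of 2).
Mixing does better — 2×X, 2×W, and 2×E: price 32 ≤ 34, reach 2·5 + 2·7 + 2·6 = 36.

36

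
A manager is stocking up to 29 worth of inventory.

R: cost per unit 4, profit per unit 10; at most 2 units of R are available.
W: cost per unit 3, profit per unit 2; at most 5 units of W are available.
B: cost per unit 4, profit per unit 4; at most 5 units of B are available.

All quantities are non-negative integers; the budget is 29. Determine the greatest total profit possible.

2×R, 1×W, and 4×B: cost 27 ≤ 29, profit 2·10 + 1·2 + 4·4 = 38.
2×R and 5×B: cost 28 ≤ 29, profit 2·10 + 5·4 = 40.
Best is 40.

40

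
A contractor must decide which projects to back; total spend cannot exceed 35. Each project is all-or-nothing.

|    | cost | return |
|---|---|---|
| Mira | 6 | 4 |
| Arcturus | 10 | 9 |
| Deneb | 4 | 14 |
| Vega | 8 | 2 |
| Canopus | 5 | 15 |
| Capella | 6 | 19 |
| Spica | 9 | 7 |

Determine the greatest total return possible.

Allowing fractional choices, the relaxed optimum would be about 64.7, but projects are indivisible.
Mira + Arcturus + Deneb + Canopus + Capella: cost 6 + 10 + 4 + 5 + 6 = 31 ≤ 35, return 4 + 9 + 14 + 15 + 19 = 61.
Arcturus + Deneb + Canopus + Capella + Spica: cost 10 + 4 + 5 + 6 + 9 = 34 ≤ 35, return 9 + 14 + 15 + 19 + 7 = 64.
Best is Arcturus, Deneb, Canopus, Capella, and Spica with total return 64.

64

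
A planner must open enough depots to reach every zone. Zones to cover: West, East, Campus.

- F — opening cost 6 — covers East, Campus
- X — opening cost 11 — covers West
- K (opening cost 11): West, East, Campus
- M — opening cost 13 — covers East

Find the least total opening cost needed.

The greedy cost-per-new-zone heuristic would pick F and X for 17, but a cheaper cover exists.
K alone covers West, East, Campus — every zone.
Total opening cost: 11.
No cover costs less than 11.

11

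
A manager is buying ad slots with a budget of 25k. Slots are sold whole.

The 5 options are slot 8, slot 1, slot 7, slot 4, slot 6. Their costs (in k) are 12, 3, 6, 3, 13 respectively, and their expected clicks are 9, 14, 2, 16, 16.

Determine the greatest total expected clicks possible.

48

Allowing fractional choices, the relaxed optimum would be about 50.5, but ad slots are indivisible.
slot 1 + slot 4 + slot 6: cost 3 + 3 + 13 = 19 ≤ 25, expected clicks 14 + 16 + 16 = 46.
slot 1 + slot 7 + slot 4 + slot 6: cost 3 + 6 + 3 + 13 = 25 ≤ 25, expected clicks 14 + 2 + 16 + 16 = 48.
Best is slot 1, slot 7, slot 4, and slot 6 with total expected clicks 48.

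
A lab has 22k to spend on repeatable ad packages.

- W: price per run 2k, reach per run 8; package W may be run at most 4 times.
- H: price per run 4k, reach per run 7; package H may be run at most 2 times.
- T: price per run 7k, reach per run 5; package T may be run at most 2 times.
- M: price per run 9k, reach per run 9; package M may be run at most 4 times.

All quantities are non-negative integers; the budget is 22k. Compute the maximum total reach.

48

4×W and 2×H: price 16 ≤ 22, reach 4·8 + 2·7 = 46.
4×W, 1×H, and 1×M: price 21 ≤ 22, reach 4·8 + 1·7 + 1·9 = 48.
Best is 48.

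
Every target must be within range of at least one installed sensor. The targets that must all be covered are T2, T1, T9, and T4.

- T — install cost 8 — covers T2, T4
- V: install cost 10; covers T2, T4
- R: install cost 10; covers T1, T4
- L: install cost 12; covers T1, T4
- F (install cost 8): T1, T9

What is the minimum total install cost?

Choose T and F: together they cover T2, T1, T9, T4 — every target.
Total install cost: 8 + 8 = 16.
No cover costs less than 16.

16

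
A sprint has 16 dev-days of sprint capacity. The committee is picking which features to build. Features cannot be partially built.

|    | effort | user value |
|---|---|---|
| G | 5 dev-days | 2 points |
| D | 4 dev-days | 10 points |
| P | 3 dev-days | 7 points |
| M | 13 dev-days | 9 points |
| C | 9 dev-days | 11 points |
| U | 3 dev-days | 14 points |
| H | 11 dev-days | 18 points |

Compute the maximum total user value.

35

This is a 0-1 knapsack instance.
Allowing fractional choices, the relaxed optimum would be about 40.8, but features are indivisible.
U + H: effort 3 + 11 = 14 ≤ 16, user value 14 + 18 = 32.
G + D + P + U: effort 5 + 4 + 3 + 3 = 15 ≤ 16, user value 2 + 10 + 7 + 14 = 33.
D + C + U: effort 4 + 9 + 3 = 16 ≤ 16, user value 10 + 11 + 14 = 35.
Best is D, C, and U with total user value 35.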